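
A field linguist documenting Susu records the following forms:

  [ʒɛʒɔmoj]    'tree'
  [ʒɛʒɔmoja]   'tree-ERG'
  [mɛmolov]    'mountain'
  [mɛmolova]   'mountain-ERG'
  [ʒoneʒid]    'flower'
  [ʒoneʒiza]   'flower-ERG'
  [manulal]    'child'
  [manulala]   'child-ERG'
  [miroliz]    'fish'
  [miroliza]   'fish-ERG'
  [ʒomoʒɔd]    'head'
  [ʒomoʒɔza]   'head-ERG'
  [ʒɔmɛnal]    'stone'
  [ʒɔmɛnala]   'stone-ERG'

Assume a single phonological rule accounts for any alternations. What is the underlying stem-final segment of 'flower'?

/d/

The stem for 'flower' ends in [d] in [ʒoneʒid] but [z] in [ʒoneʒiza].
The stem 'fish' ([miroliz], [miroliza]) shows [z] unchanged in both environments, so [z] cannot be basic with [d] derived in isolation.
Therefore /d/ is basic and [z] is derived by intervocalic spirantization (voiced stops become fricatives between vowels).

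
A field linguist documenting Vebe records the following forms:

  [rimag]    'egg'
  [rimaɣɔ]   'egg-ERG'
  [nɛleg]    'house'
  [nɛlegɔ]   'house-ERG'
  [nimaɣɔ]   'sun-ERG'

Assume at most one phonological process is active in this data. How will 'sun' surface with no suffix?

In [rimag] and [rimaɣɔ] the final segment of 'egg' alternates: [g] ~ [ɣ].
Compare 'house', with invariant [g] in [nɛleg] and [nɛlegɔ]: an analysis with underlying /g/ and a rule producing [ɣ] before the ERG suffix would wrongly predict alternation here too.
So /ɣ/ is underlying, and a rule of word-final hardening — voiced fricatives become stops word-finally — gives [g].
The one attested form of 'sun', [nimaɣɔ], shows underlying /nimaɣ/. Applying the same rule word-finally gives [nimag].

[nimag]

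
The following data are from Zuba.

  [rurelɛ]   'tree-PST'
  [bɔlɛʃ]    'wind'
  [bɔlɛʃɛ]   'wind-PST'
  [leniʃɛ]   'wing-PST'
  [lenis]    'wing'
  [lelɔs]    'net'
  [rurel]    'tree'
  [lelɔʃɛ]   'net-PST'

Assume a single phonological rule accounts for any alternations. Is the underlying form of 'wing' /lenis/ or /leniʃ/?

'wing' shows [s] ~ [ʃ] at the end of the stem ([lenis] vs [leniʃɛ]).
But 'wind' keeps [ʃ] in both environments ([bɔlɛʃ], [bɔlɛʃɛ]), so there is no rule changing /ʃ/ to [s] in isolation.
Therefore /s/ is basic and [ʃ] is derived by palatalization before a front vowel (/s/ becomes palato-alveolar [ʃ] before a front vowel).

/lenis/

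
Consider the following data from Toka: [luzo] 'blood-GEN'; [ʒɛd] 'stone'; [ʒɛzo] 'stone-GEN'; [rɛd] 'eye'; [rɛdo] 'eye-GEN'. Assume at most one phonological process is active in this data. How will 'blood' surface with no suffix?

The stem for 'stone' ends in [d] in [ʒɛd] but [z] in [ʒɛzo].
Compare 'eye', with invariant [d] in [rɛd] and [rɛdo]: an analysis with underlying /d/ and a rule producing [z] before the GEN suffix would wrongly predict alternation here too.
The alternation reflects word-final hardening: voiced fricatives become stops word-finally. /z/ is underlying.
The one attested form of 'blood', [luzo], shows underlying /luz/. Applying the same rule word-finally gives [lud].

[lud]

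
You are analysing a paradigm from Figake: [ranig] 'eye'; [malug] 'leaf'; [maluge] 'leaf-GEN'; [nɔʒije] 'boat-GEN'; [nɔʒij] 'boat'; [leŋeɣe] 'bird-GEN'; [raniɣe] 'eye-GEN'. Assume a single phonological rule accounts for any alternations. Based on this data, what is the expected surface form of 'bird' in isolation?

[leŋeg]

The stem for 'eye' ends in [g] in [ranig] but [ɣ] in [raniɣe].
Compare 'leaf', with invariant [g] in [malug] and [maluge]: an analysis with underlying /g/ and a rule producing [ɣ] before the GEN suffix would wrongly predict alternation here too.
The underlying segment must be /ɣ/; voiced fricatives become stops word-finally, yielding [g] there.
The one attested form of 'bird', [leŋeɣe], shows underlying /leŋeɣ/. Applying the same rule word-finally gives [leŋeg].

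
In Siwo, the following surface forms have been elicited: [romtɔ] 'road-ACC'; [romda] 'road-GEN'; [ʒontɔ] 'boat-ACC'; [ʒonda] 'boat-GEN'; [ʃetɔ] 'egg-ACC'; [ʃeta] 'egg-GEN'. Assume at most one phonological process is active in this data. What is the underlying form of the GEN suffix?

The GEN morpheme has two allomorphs, [-da] and [-ta].
By contrast the ACC suffix keeps its initial [t] throughout — that segment must be underlying.
So the underlying form is /-da/, and voiced stops become voiceless after a vowel.

/-da/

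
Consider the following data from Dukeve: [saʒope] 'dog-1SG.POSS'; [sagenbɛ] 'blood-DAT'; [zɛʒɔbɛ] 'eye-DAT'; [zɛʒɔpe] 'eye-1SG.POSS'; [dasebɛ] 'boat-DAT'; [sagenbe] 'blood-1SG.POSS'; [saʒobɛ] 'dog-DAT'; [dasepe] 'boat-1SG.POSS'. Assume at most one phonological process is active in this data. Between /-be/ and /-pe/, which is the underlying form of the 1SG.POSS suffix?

The 1SG.POSS morpheme has two allomorphs, [-be] and [-pe].
By contrast the DAT suffix keeps its initial [b] throughout — that segment must be underlying.
So the underlying form is /-pe/, and voiceless stops become voiced after a nasal.

/-pe/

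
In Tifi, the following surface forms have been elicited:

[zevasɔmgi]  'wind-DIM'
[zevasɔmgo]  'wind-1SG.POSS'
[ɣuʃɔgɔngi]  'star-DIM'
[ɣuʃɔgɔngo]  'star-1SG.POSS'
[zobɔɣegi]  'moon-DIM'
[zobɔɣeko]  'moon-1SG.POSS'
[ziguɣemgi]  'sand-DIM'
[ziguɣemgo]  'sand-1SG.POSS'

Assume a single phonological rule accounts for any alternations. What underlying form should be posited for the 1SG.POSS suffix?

/-ko/

The 1SG.POSS morpheme has two allomorphs, [-go] and [-ko].
The DIM suffix, which begins with [g], is invariant after every stem; so [g] is not altered by any rule here.
The 1SG.POSS suffix is therefore /-ko/ underlyingly, with post-nasal voicing: voiceless stops become voiced after a nasal.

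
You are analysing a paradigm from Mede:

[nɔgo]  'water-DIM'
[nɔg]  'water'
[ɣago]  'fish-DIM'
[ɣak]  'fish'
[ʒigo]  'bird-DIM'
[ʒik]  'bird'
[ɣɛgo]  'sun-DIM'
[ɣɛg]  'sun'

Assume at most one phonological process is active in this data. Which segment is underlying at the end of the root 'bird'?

In [ʒigo] and [ʒik] the final segment of 'bird' alternates: [g] ~ [k].
The stem 'sun' ([ɣɛgo], [ɣɛg]) shows [g] unchanged in both environments, so [g] cannot be basic with [k] derived in isolation.
So /k/ is underlying, and a rule of intervocalic voicing — voiceless stops become voiced between vowels — gives [g].

/k/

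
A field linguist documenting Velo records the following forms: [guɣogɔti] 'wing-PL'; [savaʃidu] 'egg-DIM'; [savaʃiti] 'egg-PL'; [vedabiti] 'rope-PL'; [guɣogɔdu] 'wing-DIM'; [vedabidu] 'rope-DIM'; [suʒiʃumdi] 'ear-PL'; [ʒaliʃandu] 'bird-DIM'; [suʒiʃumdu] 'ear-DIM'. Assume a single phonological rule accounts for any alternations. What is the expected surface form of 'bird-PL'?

[ʒaliʃandi]

The PL suffix surfaces as [-di] and [-ti], depending on the final segment of the stem.
The DIM suffix, which begins with [d], is invariant after every stem; so [d] is not altered by any rule here.
The PL suffix is therefore /-ti/ underlyingly, with post-nasal voicing: voiceless stops become voiced after a nasal.
After 'bird', which ends in a nasal, the suffix surfaces as [-di], giving [ʒaliʃandi].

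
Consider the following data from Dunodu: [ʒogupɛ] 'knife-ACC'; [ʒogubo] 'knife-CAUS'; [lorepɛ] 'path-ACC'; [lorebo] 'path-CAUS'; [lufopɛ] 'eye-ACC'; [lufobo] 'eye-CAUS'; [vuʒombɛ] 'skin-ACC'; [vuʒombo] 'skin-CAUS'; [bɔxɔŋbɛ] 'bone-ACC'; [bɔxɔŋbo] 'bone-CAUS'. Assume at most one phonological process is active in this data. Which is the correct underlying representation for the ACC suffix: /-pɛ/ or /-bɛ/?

/-pɛ/

The ACC suffix surfaces as [-bɛ] and [-pɛ], depending on the final segment of the stem.
The CAUS suffix, which begins with [b], is invariant after every stem; so [b] is not altered by any rule here.
The ACC suffix is therefore /-pɛ/ underlyingly, with post-nasal voicing: voiceless stops become voiced after a nasal.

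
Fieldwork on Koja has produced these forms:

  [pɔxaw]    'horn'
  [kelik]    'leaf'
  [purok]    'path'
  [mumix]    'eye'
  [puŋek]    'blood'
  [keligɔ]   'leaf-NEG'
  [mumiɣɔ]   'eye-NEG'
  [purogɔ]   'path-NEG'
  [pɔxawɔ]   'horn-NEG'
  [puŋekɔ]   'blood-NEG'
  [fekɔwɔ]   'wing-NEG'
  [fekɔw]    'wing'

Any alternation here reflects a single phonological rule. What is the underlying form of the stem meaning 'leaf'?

/kelig/

The root 'leaf' surfaces as [kelik] and [keligɔ], with a stem-final [k] ~ [g] alternation.
If /k/ were underlying and a rule turned it into [g] before the NEG suffix, 'blood' would also alternate; but it has [k] in both [puŋek] and [puŋekɔ].
The alternation reflects word-final obstruent devoicing: voiced obstruents become voiceless word-finally. /g/ is underlying.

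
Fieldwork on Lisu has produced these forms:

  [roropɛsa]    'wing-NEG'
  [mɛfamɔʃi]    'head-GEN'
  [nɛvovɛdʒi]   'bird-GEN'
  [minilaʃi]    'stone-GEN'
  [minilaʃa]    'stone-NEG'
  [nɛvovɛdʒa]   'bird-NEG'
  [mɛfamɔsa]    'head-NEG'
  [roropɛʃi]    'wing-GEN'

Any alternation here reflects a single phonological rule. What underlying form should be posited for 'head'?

'head' shows [s] ~ [ʃ] at the end of the stem ([mɛfamɔsa] vs [mɛfamɔʃi]).
Compare 'stone', with invariant [ʃ] in [minilaʃa] and [minilaʃi]: an analysis with underlying /ʃ/ and a rule producing [s] before the NEG suffix would wrongly predict alternation here too.
Therefore /s/ is basic and [ʃ] is derived by palatalization before a front vowel (/s/ becomes palato-alveolar [ʃ] before a front vowel).
So 'head' = /mɛfamɔs/.

/mɛfamɔs/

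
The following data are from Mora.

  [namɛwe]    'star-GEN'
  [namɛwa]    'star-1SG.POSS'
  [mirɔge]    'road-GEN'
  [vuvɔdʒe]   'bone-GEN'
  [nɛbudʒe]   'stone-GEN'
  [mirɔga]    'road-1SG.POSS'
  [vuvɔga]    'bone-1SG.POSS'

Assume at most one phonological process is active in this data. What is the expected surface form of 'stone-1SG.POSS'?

[nɛbuga]

The stem for 'bone' ends in [g] in [vuvɔga] but [dʒ] in [vuvɔdʒe].
But 'road' keeps [g] in both environments ([mirɔga], [mirɔge]), so there is no rule changing /g/ to [dʒ] before the GEN suffix.
The underlying segment must be /dʒ/; palato-alveolar /dʒ/ becomes [g] when no front vowel follows, yielding [g] there.
From [nɛbudʒe] the stem 'stone' is /nɛbudʒ/; when no front vowel follows this yields [nɛbuga].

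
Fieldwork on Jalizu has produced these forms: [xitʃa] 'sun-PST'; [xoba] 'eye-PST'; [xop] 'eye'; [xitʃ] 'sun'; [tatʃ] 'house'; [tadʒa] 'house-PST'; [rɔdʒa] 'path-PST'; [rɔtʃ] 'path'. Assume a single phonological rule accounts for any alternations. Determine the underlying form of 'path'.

/rɔdʒ/

'path' shows [dʒ] ~ [tʃ] at the end of the stem ([rɔdʒa] vs [rɔtʃ]).
The stem 'sun' ([xitʃa], [xitʃ]) shows [tʃ] unchanged in both environments, so [tʃ] cannot be basic with [dʒ] derived before the PST suffix.
The underlying segment must be /dʒ/; voiced obstruents become voiceless word-finally, yielding [tʃ] there.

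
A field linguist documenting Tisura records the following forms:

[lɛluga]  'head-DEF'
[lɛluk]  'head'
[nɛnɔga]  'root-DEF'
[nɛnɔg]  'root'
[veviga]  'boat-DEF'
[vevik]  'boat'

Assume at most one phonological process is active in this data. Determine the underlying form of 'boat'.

/vevik/

The stem for 'boat' ends in [g] in [veviga] but [k] in [vevik].
If /g/ were underlying and a rule turned it into [k] in isolation, 'root' would also alternate; but it has [g] in both [nɛnɔga] and [nɛnɔg].
Therefore /k/ is basic and [g] is derived by intervocalic voicing (voiceless stops become voiced between vowels).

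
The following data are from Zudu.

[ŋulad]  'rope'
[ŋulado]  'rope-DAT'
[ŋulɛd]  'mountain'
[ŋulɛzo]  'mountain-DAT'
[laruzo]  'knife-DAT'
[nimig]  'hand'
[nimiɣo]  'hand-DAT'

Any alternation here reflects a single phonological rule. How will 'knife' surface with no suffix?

'mountain' shows [d] ~ [z] at the end of the stem ([ŋulɛd] vs [ŋulɛzo]).
If /d/ were underlying and a rule turned it into [z] before the DAT suffix, 'rope' would also alternate; but it has [d] in both [ŋulad] and [ŋulado].
Therefore /z/ is basic and [d] is derived by word-final hardening (voiced fricatives become stops word-finally).
The one attested form of 'knife', [laruzo], shows underlying /laruz/. Applying the same rule word-finally gives [larud].

[larud]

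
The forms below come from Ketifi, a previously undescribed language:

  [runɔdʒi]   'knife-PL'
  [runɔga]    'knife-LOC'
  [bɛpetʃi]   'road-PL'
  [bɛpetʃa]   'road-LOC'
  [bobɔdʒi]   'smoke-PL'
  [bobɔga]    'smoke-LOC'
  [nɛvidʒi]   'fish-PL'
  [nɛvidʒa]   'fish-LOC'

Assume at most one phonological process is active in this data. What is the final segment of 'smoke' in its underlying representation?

The root 'smoke' surfaces as [bobɔdʒi] and [bobɔga], with a stem-final [dʒ] ~ [g] alternation.
If /dʒ/ were underlying and a rule turned it into [g] before the LOC suffix, 'fish' would also alternate; but it has [dʒ] in both [nɛvidʒi] and [nɛvidʒa].
The underlying segment must be /g/; /g/ becomes palato-alveolar [dʒ] before a front vowel, yielding [dʒ] there.

/g/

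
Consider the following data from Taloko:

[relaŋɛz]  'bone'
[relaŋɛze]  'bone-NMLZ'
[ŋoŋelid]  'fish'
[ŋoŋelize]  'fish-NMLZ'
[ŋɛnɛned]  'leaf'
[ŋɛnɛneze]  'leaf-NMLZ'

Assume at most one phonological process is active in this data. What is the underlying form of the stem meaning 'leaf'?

The root 'leaf' surfaces as [ŋɛnɛned] and [ŋɛnɛneze], with a stem-final [d] ~ [z] alternation.
If /z/ were underlying and a rule turned it into [d] in isolation, 'bone' would also alternate; but it has [z] in both [relaŋɛz] and [relaŋɛze].
The alternation reflects intervocalic spirantization: voiced stops become fricatives between vowels. /d/ is underlying.

/ŋɛnɛned/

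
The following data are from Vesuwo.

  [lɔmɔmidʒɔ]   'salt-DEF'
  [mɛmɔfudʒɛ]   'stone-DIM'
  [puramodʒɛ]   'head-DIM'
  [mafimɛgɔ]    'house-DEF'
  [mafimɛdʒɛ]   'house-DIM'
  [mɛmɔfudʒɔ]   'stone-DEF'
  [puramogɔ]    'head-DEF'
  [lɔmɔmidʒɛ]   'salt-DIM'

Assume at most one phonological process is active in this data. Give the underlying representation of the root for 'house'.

'house' shows [dʒ] ~ [g] at the end of the stem ([mafimɛdʒɛ] vs [mafimɛgɔ]).
If /dʒ/ were underlying and a rule turned it into [g] before the DEF suffix, 'salt' would also alternate; but it has [dʒ] in both [lɔmɔmidʒɛ] and [lɔmɔmidʒɔ].
The alternation reflects palatalization before a front vowel: /g/ becomes palato-alveolar [dʒ] before a front vowel. /g/ is underlying.

/mafimɛg/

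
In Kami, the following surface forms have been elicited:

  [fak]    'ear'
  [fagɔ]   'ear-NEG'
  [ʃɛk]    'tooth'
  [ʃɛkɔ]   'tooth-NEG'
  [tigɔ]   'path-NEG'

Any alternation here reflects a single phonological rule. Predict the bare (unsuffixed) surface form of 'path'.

[tik]

'ear' shows [k] ~ [g] at the end of the stem ([fak] vs [fagɔ]).
Compare 'tooth', with invariant [k] in [ʃɛk] and [ʃɛkɔ]: an analysis with underlying /k/ and a rule producing [g] before the NEG suffix would wrongly predict alternation here too.
So /g/ is underlying, and a rule of word-final obstruent devoicing — voiced obstruents become voiceless word-finally — gives [k].
The one attested form of 'path', [tigɔ], shows underlying /tig/. Applying the same rule word-finally gives [tik].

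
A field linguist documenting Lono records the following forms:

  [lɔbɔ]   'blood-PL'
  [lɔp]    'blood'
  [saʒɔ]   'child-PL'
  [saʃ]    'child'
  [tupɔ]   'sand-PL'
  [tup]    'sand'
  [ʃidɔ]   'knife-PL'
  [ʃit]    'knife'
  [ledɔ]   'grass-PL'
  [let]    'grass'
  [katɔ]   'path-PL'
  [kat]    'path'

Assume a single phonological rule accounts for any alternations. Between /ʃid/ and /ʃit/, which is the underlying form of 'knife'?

The stem for 'knife' ends in [d] in [ʃidɔ] but [t] in [ʃit].
If /t/ were underlying and a rule turned it into [d] before the PL suffix, 'path' would also alternate; but it has [t] in both [katɔ] and [kat].
So /d/ is underlying, and a rule of word-final obstruent devoicing — voiced obstruents become voiceless word-finally — gives [t].

/ʃid/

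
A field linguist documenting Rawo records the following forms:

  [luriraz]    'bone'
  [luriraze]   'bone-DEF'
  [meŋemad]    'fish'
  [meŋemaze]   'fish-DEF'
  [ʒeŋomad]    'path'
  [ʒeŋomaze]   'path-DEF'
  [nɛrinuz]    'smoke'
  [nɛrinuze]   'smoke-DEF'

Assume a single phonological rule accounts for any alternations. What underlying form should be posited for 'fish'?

'fish' shows [d] ~ [z] at the end of the stem ([meŋemad] vs [meŋemaze]).
But 'bone' keeps [z] in both environments ([luriraz], [luriraze]), so there is no rule changing /z/ to [d] in isolation.
The alternation reflects intervocalic spirantization: voiced stops become fricatives between vowels. /d/ is underlying.

/meŋemad/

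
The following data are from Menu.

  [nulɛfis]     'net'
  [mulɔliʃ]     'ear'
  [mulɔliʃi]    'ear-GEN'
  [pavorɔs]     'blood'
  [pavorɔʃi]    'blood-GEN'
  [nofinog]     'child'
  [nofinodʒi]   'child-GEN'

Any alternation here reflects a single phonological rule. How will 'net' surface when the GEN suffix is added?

[nulɛfiʃi]

The stem for 'blood' ends in [s] in [pavorɔs] but [ʃ] in [pavorɔʃi].
If /ʃ/ were underlying and a rule turned it into [s] in isolation, 'ear' would also alternate; but it has [ʃ] in both [mulɔliʃ] and [mulɔliʃi].
The alternation reflects palatalization before a front vowel: /g/ and /s/ become palato-alveolar [dʒ] and [ʃ] before a front vowel. /s/ is underlying.
The one attested form of 'net', [nulɛfis], shows underlying /nulɛfis/. Applying the same rule before a front vowel gives [nulɛfiʃi].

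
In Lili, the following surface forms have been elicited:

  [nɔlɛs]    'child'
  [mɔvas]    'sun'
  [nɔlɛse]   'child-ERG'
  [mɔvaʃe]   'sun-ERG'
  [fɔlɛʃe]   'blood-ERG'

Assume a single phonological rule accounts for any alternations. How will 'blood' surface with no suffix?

The root 'sun' surfaces as [mɔvas] and [mɔvaʃe], with a stem-final [s] ~ [ʃ] alternation.
But 'child' keeps [s] in both environments ([nɔlɛs], [nɔlɛse]), so there is no rule changing /s/ to [ʃ] before the ERG suffix.
So /ʃ/ is underlying, and a rule of depalatalization — palato-alveolar /ʃ/ becomes [s] when no front vowel follows — gives [s].
From [fɔlɛʃe] the stem 'blood' is /fɔlɛʃ/; when no front vowel follows this yields [fɔlɛs].

[fɔlɛs]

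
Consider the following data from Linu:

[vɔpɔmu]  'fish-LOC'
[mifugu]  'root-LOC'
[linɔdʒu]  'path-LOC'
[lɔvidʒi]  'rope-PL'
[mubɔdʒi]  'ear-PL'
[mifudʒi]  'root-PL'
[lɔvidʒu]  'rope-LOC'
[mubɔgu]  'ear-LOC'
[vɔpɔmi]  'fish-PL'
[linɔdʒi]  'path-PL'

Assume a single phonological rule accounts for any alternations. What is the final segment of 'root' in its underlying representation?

/g/

The root 'root' surfaces as [mifugu] and [mifudʒi], with a stem-final [g] ~ [dʒ] alternation.
But 'rope' keeps [dʒ] in both environments ([lɔvidʒu], [lɔvidʒi]), so there is no rule changing /dʒ/ to [g] before the LOC suffix.
The underlying segment must be /g/; /g/ becomes palato-alveolar [dʒ] before a front vowel, yielding [dʒ] there.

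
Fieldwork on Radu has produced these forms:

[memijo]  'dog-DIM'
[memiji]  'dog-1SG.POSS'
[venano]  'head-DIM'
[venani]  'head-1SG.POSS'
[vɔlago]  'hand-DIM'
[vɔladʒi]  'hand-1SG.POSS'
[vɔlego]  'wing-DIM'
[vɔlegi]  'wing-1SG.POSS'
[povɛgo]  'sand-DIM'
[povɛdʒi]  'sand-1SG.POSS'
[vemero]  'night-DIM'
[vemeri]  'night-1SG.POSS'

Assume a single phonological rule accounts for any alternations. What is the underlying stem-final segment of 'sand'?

'sand' shows [g] ~ [dʒ] at the end of the stem ([povɛgo] vs [povɛdʒi]).
If /g/ were underlying and a rule turned it into [dʒ] before the 1SG.POSS suffix, 'wing' would also alternate; but it has [g] in both [vɔlego] and [vɔlegi].
So /dʒ/ is underlying, and a rule of depalatalization — palato-alveolar /dʒ/ becomes [g] when no front vowel follows — gives [g].

/dʒ/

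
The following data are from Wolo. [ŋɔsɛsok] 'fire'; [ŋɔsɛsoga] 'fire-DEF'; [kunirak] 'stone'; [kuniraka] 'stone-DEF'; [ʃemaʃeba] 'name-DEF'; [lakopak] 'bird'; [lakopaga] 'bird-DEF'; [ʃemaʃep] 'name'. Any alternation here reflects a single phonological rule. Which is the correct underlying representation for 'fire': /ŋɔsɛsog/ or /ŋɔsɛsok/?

/ŋɔsɛsog/

In [ŋɔsɛsok] and [ŋɔsɛsoga] the final segment of 'fire' alternates: [k] ~ [g].
Compare 'stone', with invariant [k] in [kunirak] and [kuniraka]: an analysis with underlying /k/ and a rule producing [g] before the DEF suffix would wrongly predict alternation here too.
The underlying segment must be /g/; voiced obstruents become voiceless word-finally, yielding [k] there.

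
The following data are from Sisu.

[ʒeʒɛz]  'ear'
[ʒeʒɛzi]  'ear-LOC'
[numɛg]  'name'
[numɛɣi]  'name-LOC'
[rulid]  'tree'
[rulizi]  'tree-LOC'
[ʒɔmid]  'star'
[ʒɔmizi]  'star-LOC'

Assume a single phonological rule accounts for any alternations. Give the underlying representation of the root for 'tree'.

/rulid/

In [rulid] and [rulizi] the final segment of 'tree' alternates: [d] ~ [z].
Compare 'ear', with invariant [z] in [ʒeʒɛz] and [ʒeʒɛzi]: an analysis with underlying /z/ and a rule producing [d] in isolation would wrongly predict alternation here too.
So /d/ is underlying, and a rule of intervocalic spirantization — voiced stops become fricatives between vowels — gives [z].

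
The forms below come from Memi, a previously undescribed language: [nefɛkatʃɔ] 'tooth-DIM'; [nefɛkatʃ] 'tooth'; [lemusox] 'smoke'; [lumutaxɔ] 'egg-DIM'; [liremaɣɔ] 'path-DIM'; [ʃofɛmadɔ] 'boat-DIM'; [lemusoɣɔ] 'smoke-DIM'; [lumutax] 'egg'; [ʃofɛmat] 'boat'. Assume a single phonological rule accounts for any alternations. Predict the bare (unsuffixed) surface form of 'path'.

The root 'smoke' surfaces as [lemusoɣɔ] and [lemusox], with a stem-final [ɣ] ~ [x] alternation.
If /x/ were underlying and a rule turned it into [ɣ] before the DIM suffix, 'egg' would also alternate; but it has [x] in both [lumutaxɔ] and [lumutax].
The underlying segment must be /ɣ/; voiced obstruents become voiceless word-finally, yielding [x] there.
The one attested form of 'path', [liremaɣɔ], shows underlying /liremaɣ/. Applying the same rule word-finally gives [liremax].

[liremax]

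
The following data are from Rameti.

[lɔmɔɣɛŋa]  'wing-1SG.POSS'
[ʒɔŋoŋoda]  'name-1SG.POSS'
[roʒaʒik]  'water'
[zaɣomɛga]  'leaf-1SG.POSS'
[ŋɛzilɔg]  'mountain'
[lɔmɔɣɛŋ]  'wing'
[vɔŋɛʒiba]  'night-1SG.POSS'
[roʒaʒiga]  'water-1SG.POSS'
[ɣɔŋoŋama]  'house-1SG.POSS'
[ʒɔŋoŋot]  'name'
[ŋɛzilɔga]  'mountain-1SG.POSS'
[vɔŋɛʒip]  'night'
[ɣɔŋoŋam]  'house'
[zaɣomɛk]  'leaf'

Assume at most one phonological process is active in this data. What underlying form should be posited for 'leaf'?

'leaf' shows [g] ~ [k] at the end of the stem ([zaɣomɛga] vs [zaɣomɛk]).
The stem 'mountain' ([ŋɛzilɔga], [ŋɛzilɔg]) shows [g] unchanged in both environments, so [g] cannot be basic with [k] derived in isolation.
Therefore /k/ is basic and [g] is derived by intervocalic voicing (voiceless stops become voiced between vowels).
Hence 'leaf' is /zaɣomɛk/ underlyingly.

/zaɣomɛk/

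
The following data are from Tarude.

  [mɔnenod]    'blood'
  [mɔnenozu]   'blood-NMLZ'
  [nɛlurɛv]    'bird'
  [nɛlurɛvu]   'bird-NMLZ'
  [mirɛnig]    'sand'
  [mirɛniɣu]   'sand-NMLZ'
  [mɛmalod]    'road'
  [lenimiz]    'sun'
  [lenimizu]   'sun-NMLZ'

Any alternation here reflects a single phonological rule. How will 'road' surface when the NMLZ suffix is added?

[mɛmalozu]

The root 'blood' surfaces as [mɔnenod] and [mɔnenozu], with a stem-final [d] ~ [z] alternation.
Compare 'sun', with invariant [z] in [lenimiz] and [lenimizu]: an analysis with underlying /z/ and a rule producing [d] in isolation would wrongly predict alternation here too.
The alternation reflects intervocalic spirantization: voiced stops become fricatives between vowels. /d/ is underlying.
From [mɛmalod] the stem 'road' is /mɛmalod/; between vowels this yields [mɛmalozu].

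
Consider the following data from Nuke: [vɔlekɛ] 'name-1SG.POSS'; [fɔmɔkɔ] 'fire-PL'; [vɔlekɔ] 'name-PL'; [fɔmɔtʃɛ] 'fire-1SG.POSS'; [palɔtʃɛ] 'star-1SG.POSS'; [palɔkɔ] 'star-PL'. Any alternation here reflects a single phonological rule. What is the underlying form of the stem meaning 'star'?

The stem for 'star' ends in [k] in [palɔkɔ] but [tʃ] in [palɔtʃɛ].
Compare 'name', with invariant [k] in [vɔlekɔ] and [vɔlekɛ]: an analysis with underlying /k/ and a rule producing [tʃ] before the 1SG.POSS suffix would wrongly predict alternation here too.
Therefore /tʃ/ is basic and [k] is derived by depalatalization (palato-alveolar /tʃ/ becomes [k] when no front vowel follows).

/palɔtʃ/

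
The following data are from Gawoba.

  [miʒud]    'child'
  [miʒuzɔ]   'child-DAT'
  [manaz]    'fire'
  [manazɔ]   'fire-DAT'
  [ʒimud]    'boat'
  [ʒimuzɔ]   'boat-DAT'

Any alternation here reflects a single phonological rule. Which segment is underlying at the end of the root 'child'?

/d/

The stem for 'child' ends in [d] in [miʒud] but [z] in [miʒuzɔ].
The stem 'fire' ([manaz], [manazɔ]) shows [z] unchanged in both environments, so [z] cannot be basic with [d] derived in isolation.
Therefore /d/ is basic and [z] is derived by intervocalic spirantization (voiced stops become fricatives between vowels).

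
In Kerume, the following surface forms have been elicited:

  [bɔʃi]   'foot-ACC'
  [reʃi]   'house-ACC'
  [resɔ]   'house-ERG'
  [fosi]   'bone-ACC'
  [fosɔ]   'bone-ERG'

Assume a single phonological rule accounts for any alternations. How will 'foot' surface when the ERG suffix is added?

The root 'house' surfaces as [reʃi] and [resɔ], with a stem-final [ʃ] ~ [s] alternation.
The stem 'bone' ([fosi], [fosɔ]) shows [s] unchanged in both environments, so [s] cannot be basic with [ʃ] derived before the ACC suffix.
The underlying segment must be /ʃ/; palato-alveolar /ʃ/ becomes [s] when no front vowel follows, yielding [s] there.
The one attested form of 'foot', [bɔʃi], shows underlying /bɔʃ/. Applying the same rule when no front vowel follows gives [bɔsɔ].

[bɔsɔ]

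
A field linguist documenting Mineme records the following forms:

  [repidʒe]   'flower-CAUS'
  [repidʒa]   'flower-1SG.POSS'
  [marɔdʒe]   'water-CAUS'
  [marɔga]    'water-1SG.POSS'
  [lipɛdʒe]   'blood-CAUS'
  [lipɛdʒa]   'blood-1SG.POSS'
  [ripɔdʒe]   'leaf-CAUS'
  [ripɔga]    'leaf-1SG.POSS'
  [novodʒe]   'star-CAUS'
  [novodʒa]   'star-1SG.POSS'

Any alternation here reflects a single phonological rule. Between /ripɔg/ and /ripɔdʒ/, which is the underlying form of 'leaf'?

/ripɔg/

The stem for 'leaf' ends in [dʒ] in [ripɔdʒe] but [g] in [ripɔga].
Compare 'blood', with invariant [dʒ] in [lipɛdʒe] and [lipɛdʒa]: an analysis with underlying /dʒ/ and a rule producing [g] before the 1SG.POSS suffix would wrongly predict alternation here too.
The alternation reflects palatalization before a front vowel: /g/ becomes palato-alveolar [dʒ] before a front vowel. /g/ is underlying.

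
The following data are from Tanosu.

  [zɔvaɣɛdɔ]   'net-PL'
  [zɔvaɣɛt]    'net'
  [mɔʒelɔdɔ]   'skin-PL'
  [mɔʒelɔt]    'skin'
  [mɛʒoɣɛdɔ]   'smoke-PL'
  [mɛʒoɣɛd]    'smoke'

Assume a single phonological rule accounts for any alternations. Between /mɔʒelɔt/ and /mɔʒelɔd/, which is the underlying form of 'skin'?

'skin' shows [d] ~ [t] at the end of the stem ([mɔʒelɔdɔ] vs [mɔʒelɔt]).
Compare 'smoke', with invariant [d] in [mɛʒoɣɛdɔ] and [mɛʒoɣɛd]: an analysis with underlying /d/ and a rule producing [t] in isolation would wrongly predict alternation here too.
The alternation reflects intervocalic voicing: voiceless stops become voiced between vowels. /t/ is underlying.

/mɔʒelɔt/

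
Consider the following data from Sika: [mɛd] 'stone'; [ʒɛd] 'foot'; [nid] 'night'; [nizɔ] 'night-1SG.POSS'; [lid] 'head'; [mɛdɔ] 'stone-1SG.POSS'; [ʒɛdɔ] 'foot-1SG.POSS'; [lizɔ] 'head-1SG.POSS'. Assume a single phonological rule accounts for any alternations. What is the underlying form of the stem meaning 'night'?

'night' shows [d] ~ [z] at the end of the stem ([nid] vs [nizɔ]).
If /d/ were underlying and a rule turned it into [z] before the 1SG.POSS suffix, 'stone' would also alternate; but it has [d] in both [mɛd] and [mɛdɔ].
The alternation reflects word-final hardening: voiced fricatives become stops word-finally. /z/ is underlying.

/niz/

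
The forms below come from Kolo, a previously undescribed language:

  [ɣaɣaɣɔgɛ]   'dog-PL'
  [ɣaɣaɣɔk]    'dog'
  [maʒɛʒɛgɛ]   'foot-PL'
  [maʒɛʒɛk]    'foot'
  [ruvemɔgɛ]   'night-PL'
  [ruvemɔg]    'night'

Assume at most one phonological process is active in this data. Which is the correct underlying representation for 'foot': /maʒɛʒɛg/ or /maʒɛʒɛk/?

/maʒɛʒɛk/

In [maʒɛʒɛgɛ] and [maʒɛʒɛk] the final segment of 'foot' alternates: [g] ~ [k].
Compare 'night', with invariant [g] in [ruvemɔgɛ] and [ruvemɔg]: an analysis with underlying /g/ and a rule producing [k] in isolation would wrongly predict alternation here too.
The alternation reflects intervocalic voicing: voiceless stops become voiced between vowels. /k/ is underlying.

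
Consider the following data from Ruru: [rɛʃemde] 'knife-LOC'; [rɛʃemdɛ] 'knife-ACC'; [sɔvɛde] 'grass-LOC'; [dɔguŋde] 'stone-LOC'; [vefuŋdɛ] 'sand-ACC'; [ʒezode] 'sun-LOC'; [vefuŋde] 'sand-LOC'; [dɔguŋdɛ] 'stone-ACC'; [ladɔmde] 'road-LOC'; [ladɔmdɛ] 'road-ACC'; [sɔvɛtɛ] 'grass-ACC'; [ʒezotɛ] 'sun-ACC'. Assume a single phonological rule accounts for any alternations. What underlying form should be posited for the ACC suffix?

The ACC morpheme has two allomorphs, [-dɛ] and [-tɛ].
The LOC suffix, which begins with [d], is invariant after every stem; so [d] is not altered by any rule here.
The ACC suffix is therefore /-tɛ/ underlyingly, with post-nasal voicing: voiceless stops become voiced after a nasal.

/-tɛ/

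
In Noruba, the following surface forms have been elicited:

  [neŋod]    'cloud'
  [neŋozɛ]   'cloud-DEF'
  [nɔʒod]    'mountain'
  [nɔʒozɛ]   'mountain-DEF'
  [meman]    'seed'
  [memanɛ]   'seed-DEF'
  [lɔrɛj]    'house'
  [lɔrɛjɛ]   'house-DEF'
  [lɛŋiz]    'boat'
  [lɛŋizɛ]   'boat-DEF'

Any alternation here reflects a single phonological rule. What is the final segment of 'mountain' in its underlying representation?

/d/

In [nɔʒod] and [nɔʒozɛ] the final segment of 'mountain' alternates: [d] ~ [z].
If /z/ were underlying and a rule turned it into [d] in isolation, 'boat' would also alternate; but it has [z] in both [lɛŋiz] and [lɛŋizɛ].
The alternation reflects intervocalic spirantization: voiced stops become fricatives between vowels. /d/ is underlying.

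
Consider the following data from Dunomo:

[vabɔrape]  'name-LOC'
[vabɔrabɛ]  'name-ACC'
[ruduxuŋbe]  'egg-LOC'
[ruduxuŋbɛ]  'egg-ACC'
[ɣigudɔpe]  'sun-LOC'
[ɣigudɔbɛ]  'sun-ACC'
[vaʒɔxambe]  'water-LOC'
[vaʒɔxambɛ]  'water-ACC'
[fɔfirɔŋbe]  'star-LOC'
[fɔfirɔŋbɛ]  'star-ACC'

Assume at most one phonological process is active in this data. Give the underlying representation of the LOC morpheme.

/-pe/

The LOC morpheme has two allomorphs, [-be] and [-pe].
By contrast the ACC suffix keeps its initial [b] throughout — that segment must be underlying.
So the underlying form is /-pe/, and voiceless stops become voiced after a nasal.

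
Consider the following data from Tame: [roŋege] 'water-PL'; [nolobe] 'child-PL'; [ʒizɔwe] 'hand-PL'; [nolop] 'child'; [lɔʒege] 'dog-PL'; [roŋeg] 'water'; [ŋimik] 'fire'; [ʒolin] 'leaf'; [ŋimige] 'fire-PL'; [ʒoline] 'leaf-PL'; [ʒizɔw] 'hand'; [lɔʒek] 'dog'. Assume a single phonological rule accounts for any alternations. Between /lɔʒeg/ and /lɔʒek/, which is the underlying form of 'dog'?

/lɔʒek/

'dog' shows [k] ~ [g] at the end of the stem ([lɔʒek] vs [lɔʒege]).
But 'water' keeps [g] in both environments ([roŋeg], [roŋege]), so there is no rule changing /g/ to [k] in isolation.
Therefore /k/ is basic and [g] is derived by intervocalic voicing (voiceless stops become voiced between vowels).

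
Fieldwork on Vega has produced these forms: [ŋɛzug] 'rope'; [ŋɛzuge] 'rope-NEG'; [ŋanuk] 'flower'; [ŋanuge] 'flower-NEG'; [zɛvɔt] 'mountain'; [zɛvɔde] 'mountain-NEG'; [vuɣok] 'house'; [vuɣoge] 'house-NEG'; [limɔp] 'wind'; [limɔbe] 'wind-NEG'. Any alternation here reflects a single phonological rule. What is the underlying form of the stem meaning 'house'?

/vuɣok/

The root 'house' surfaces as [vuɣok] and [vuɣoge], with a stem-final [k] ~ [g] alternation.
But 'rope' keeps [g] in both environments ([ŋɛzug], [ŋɛzuge]), so there is no rule changing /g/ to [k] in isolation.
The underlying segment must be /k/; voiceless stops become voiced between vowels, yielding [g] there.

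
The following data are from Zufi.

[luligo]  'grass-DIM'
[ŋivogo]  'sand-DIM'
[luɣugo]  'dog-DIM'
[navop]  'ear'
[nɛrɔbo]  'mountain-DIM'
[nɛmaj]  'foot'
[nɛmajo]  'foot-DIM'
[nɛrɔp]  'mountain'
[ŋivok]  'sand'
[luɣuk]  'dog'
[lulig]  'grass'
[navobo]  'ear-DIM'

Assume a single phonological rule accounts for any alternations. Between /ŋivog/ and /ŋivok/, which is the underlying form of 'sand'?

'sand' shows [g] ~ [k] at the end of the stem ([ŋivogo] vs [ŋivok]).
Compare 'grass', with invariant [g] in [luligo] and [lulig]: an analysis with underlying /g/ and a rule producing [k] in isolation would wrongly predict alternation here too.
The alternation reflects intervocalic voicing: voiceless stops become voiced between vowels. /k/ is underlying.

/ŋivok/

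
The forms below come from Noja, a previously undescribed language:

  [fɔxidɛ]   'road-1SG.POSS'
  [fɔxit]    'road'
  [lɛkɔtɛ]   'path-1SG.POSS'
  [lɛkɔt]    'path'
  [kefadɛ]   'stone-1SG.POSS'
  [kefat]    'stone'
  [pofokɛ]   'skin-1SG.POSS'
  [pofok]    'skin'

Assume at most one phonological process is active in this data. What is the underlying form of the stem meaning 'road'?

The stem for 'road' ends in [d] in [fɔxidɛ] but [t] in [fɔxit].
If /t/ were underlying and a rule turned it into [d] before the 1SG.POSS suffix, 'path' would also alternate; but it has [t] in both [lɛkɔtɛ] and [lɛkɔt].
The underlying segment must be /d/; voiced obstruents become voiceless word-finally, yielding [t] there.
Hence 'road' is /fɔxid/ underlyingly.

/fɔxid/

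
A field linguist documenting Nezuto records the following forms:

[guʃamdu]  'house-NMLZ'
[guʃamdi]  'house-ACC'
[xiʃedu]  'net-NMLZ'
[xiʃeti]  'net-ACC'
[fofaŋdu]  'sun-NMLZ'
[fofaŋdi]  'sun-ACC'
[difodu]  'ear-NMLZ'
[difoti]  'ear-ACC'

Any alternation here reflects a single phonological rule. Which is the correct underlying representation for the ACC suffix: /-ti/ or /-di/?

The ACC morpheme has two allomorphs, [-di] and [-ti].
By contrast the NMLZ suffix keeps its initial [d] throughout — that segment must be underlying.
So the underlying form is /-ti/, and voiceless stops become voiced after a nasal.

/-ti/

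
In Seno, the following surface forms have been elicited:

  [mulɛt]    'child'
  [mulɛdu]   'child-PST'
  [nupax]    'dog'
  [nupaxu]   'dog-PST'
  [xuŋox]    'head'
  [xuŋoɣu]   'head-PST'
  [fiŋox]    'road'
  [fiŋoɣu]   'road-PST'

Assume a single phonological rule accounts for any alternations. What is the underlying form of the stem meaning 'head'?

In [xuŋox] and [xuŋoɣu] the final segment of 'head' alternates: [x] ~ [ɣ].
If /x/ were underlying and a rule turned it into [ɣ] before the PST suffix, 'dog' would also alternate; but it has [x] in both [nupax] and [nupaxu].
So /ɣ/ is underlying, and a rule of word-final obstruent devoicing — voiced obstruents become voiceless word-finally — gives [x].

/xuŋoɣ/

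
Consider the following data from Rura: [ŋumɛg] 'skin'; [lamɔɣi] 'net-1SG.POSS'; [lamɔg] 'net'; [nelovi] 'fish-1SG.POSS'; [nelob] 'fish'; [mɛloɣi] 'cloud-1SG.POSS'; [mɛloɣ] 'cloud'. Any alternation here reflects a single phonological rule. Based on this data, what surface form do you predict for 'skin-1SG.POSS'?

'net' shows [ɣ] ~ [g] at the end of the stem ([lamɔɣi] vs [lamɔg]).
Compare 'cloud', with invariant [ɣ] in [mɛloɣi] and [mɛloɣ]: an analysis with underlying /ɣ/ and a rule producing [g] in isolation would wrongly predict alternation here too.
Therefore /g/ is basic and [ɣ] is derived by intervocalic spirantization (voiced stops become fricatives between vowels).
The one attested form of 'skin', [ŋumɛg], shows underlying /ŋumɛg/. Applying the same rule between vowels gives [ŋumɛɣi].

[ŋumɛɣi]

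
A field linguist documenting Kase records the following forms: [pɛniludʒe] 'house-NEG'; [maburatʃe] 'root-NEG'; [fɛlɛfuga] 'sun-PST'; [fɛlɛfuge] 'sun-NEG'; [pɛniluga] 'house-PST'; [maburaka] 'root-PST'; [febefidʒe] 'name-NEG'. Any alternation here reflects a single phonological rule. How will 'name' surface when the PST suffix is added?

'house' shows [g] ~ [dʒ] at the end of the stem ([pɛniluga] vs [pɛniludʒe]).
Compare 'sun', with invariant [g] in [fɛlɛfuga] and [fɛlɛfuge]: an analysis with underlying /g/ and a rule producing [dʒ] before the NEG suffix would wrongly predict alternation here too.
So /dʒ/ is underlying, and a rule of depalatalization — palato-alveolar /tʃ/ and /dʒ/ become [k] and [g] when no front vowel follows — gives [g].
The one attested form of 'name', [febefidʒe], shows underlying /febefidʒ/. Applying the same rule when no front vowel follows gives [febefiga].

[febefiga]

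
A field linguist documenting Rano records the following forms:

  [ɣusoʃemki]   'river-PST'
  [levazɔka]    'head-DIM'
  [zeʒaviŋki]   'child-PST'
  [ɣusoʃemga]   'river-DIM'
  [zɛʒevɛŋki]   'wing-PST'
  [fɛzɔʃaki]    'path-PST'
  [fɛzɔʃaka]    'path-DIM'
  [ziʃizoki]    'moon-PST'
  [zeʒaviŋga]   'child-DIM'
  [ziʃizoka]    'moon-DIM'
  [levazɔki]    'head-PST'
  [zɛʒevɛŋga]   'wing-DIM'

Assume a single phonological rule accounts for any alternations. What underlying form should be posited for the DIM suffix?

/-ga/

The DIM morpheme has two allomorphs, [-ga] and [-ka].
By contrast the PST suffix keeps its initial [k] throughout — that segment must be underlying.
The DIM suffix is therefore /-ga/ underlyingly, with post-vocalic devoicing: voiced stops become voiceless after a vowel.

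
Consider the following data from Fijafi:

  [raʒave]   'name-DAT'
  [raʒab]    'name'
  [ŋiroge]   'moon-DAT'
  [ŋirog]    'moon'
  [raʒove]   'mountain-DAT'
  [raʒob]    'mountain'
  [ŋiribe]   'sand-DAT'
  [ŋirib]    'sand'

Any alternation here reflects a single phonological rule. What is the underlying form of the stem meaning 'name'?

/raʒav/

In [raʒave] and [raʒab] the final segment of 'name' alternates: [v] ~ [b].
The stem 'sand' ([ŋiribe], [ŋirib]) shows [b] unchanged in both environments, so [b] cannot be basic with [v] derived before the DAT suffix.
The underlying segment must be /v/; voiced fricatives become stops word-finally, yielding [b] there.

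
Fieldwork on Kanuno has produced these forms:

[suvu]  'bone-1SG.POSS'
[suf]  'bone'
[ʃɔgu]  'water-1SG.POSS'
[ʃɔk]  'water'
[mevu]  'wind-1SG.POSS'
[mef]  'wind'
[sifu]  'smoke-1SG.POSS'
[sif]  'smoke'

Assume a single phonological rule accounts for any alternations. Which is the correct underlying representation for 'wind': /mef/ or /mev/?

The root 'wind' surfaces as [mevu] and [mef], with a stem-final [v] ~ [f] alternation.
If /f/ were underlying and a rule turned it into [v] before the 1SG.POSS suffix, 'smoke' would also alternate; but it has [f] in both [sifu] and [sif].
The alternation reflects word-final obstruent devoicing: voiced obstruents become voiceless word-finally. /v/ is underlying.

/mev/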